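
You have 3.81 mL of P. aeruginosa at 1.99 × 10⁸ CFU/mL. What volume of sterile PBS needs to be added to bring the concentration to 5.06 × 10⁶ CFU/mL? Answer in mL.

146 mL

V₂ = C₁V₁/C₂ = 1.99 × 10⁸ × 3.81 / 5.06 × 10⁶ = 150 mL.
Diluent to add = V₂ − V₁ = 150 − 3.81 = 146 mL.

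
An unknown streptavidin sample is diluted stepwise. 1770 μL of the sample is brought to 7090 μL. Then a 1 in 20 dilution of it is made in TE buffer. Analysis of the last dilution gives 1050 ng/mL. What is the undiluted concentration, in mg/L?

Overall dilution factor = 4.006 × 20 = 80.1.
Original = 1050 ng/mL × 80.1 = 8.41 × 10⁴ ng/mL = 84.1 mg/L.

84.1 mg/L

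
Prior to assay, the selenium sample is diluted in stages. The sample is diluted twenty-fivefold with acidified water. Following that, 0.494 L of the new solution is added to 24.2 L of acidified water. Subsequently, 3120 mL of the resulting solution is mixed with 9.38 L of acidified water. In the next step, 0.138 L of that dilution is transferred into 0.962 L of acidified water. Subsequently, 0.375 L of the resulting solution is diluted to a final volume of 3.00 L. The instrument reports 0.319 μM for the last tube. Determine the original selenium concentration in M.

Overall dilution factor = 25 × 49.99 × 4.006 × 7.971 × 8 = 3.19 × 10⁵.
Original = 0.319 μM × 3.19 × 10⁵ = 1.02 × 10⁵ μM = 0.102 M.

0.102 M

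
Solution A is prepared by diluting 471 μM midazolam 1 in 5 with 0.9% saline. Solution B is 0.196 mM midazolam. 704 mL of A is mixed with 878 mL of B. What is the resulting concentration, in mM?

0.151 mM

C_A = 471 μM / 5 = 94.2 μM.
C_B = 0.196 mM = 196 μM.
C_mix = (C_A·V_A + C_B·V_B)/(V_A + V_B) = (94.2×704 + 196×878) / 1582 = 151 μM = 0.151 mM.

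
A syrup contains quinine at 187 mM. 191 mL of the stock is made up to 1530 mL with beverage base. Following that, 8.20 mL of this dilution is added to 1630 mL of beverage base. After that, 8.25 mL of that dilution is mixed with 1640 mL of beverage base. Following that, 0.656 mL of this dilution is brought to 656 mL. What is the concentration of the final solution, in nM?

Overall dilution factor = 8.010 × 199.8 × 199.8 × 1000 = 3.20 × 10⁸.
187 mM / 3.20 × 10⁸ = 5.85 × 10⁻⁷ mM = 0.585 nM.

0.585 nM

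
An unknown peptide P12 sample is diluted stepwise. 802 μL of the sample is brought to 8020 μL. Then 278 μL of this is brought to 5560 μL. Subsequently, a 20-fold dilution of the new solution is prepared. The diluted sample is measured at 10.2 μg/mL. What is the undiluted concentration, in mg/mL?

40.8 mg/mL

Overall dilution factor = 10 × 20 × 20 = 4000.
Original = 10.2 μg/mL × 4000 = 4.08 × 10⁴ μg/mL = 40.8 mg/mL.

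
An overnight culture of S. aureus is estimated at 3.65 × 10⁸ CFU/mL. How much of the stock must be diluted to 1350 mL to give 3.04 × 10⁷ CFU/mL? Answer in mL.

112 mL

V₁ = C₂V₂/C₁ = 3.04 × 10⁷ × 1350 / 3.65 × 10⁸ = 112 mL.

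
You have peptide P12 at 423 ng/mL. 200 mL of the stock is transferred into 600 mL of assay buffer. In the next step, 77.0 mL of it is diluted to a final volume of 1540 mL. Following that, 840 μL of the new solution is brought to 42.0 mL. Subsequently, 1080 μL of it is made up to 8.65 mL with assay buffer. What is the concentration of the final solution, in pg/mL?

Overall dilution factor = 4 × 20 × 50 × 8.009 = 3.20 × 10⁴.
423 ng/mL / 3.20 × 10⁴ = 0.0132 ng/mL = 13.2 pg/mL.

13.2 pg/mL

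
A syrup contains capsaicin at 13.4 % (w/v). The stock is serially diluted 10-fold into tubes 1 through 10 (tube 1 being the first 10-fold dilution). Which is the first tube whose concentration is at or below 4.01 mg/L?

tube 5

Tube n has concentration 13.4 % (w/v) / 10ⁿ.
Need 10ⁿ ≥ 13.4 % (w/v) / 4.01 mg/L = 3.34 × 10⁴, so n ≥ 4.52.
First such tube: n = 5.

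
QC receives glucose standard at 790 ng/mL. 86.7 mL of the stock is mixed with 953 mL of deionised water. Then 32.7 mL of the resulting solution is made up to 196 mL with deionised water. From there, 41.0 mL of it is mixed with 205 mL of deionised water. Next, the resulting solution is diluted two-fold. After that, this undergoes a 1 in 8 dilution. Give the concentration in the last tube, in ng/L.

Overall dilution factor = 11.99 × 5.994 × 6 × 2 × 8 = 6900.
790 ng/mL / 6900 = 0.114 ng/mL = 114 ng/L.

114 ng/L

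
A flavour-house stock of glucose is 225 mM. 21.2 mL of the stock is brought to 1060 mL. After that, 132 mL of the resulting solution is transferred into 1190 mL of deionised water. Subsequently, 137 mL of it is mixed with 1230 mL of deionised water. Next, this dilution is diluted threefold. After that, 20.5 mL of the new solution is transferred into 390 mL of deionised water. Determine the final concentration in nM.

750 nM

Overall dilution factor = 50 × 10.02 × 9.978 × 3 × 20.02 = 3.00 × 10⁵.
225 mM / 3.00 × 10⁵ = 7.50 × 10⁻⁴ mM = 750 nM.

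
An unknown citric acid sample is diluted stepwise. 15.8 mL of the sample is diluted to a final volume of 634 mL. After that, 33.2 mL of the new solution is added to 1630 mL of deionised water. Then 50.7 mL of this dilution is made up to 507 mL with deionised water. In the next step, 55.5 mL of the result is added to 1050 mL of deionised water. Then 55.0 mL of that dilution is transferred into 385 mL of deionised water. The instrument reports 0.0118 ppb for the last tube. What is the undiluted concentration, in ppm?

37.8 ppm

Overall dilution factor = 40.13 × 50.10 × 10 × 19.92 × 8 = 3.20 × 10⁶.
Original = 0.0118 ppb × 3.20 × 10⁶ = 3.78 × 10⁴ ppb = 37.8 ppm.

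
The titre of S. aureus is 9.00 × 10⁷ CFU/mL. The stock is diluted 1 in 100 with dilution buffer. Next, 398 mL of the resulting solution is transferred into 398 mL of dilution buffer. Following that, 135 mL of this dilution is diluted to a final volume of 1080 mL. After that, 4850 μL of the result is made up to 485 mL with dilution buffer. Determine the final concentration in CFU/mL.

Overall dilution factor = 100 × 2 × 8 × 100 = 1.60 × 10⁵.
9.00 × 10⁷ CFU/mL / 1.60 × 10⁵ = 562 CFU/mL.

562 CFU/mL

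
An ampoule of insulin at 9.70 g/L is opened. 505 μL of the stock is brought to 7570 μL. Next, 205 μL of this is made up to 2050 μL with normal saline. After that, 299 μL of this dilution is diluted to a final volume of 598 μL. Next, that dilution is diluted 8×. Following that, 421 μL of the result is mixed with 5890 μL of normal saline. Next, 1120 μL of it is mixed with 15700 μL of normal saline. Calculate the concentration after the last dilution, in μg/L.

18.0 μg/L

Overall dilution factor = 14.99 × 10 × 2 × 8 × 14.99 × 15.02 = 5.40 × 10⁵.
9.70 g/L / 5.40 × 10⁵ = 1.80 × 10⁻⁵ g/L = 18.0 μg/L.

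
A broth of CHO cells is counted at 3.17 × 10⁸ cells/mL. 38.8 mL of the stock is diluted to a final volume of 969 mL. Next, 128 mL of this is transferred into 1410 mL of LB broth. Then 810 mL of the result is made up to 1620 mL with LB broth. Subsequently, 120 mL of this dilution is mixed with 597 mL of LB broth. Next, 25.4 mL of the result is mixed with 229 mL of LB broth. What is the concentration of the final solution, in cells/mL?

8830 cells/mL

Overall dilution factor = 24.97 × 12.02 × 2 × 5.975 × 10.02 = 3.59 × 10⁴.
3.17 × 10⁸ cells/mL / 3.59 × 10⁴ = 8830 cells/mL.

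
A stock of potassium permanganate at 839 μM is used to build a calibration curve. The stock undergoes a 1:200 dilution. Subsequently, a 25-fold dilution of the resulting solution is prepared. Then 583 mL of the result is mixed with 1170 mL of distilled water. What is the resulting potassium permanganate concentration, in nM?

Overall dilution factor = 200 × 25 × 3.007 = 1.50 × 10⁴.
839 μM / 1.50 × 10⁴ = 0.0558 μM = 55.8 nM.

55.8 nM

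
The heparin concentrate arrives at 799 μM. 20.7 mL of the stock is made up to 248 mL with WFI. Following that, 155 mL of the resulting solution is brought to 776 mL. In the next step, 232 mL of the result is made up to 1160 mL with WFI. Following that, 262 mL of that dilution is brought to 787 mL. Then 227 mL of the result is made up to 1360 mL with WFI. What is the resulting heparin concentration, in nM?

148 nM

Overall dilution factor = 11.98 × 5.006 × 5 × 3.004 × 5.991 = 5397.
799 μM / 5397 = 0.148 μM = 148 nM.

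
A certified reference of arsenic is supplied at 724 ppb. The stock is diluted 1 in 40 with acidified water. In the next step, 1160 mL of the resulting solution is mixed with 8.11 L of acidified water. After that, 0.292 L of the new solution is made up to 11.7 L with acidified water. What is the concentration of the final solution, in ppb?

Overall dilution factor = 40 × 7.991 × 40.07 = 1.28 × 10⁴.
724 ppb / 1.28 × 10⁴ = 0.0565 ppb.

0.0565 ppb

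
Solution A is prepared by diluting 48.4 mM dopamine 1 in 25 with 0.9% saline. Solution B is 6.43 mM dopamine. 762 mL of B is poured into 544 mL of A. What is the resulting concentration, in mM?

4.56 mM

C_A = 48.4 mM / 25 = 1.94 mM.
C_mix = (C_A·V_A + C_B·V_B)/(V_A + V_B) = (1.94×544 + 6.43×762) / 1306 = 4.56 mM.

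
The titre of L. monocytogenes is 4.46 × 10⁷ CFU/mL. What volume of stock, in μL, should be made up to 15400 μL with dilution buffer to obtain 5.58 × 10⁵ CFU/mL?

193 μL

V₁ = C₂V₂/C₁ = 5.58 × 10⁵ × 15400 / 4.46 × 10⁷ = 193 μL.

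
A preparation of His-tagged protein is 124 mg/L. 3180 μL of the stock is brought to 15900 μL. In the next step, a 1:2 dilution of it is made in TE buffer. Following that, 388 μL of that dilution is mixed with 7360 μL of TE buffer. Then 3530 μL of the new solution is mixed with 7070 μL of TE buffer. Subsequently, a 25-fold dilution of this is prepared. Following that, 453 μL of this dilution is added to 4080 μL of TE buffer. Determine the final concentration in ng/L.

827 ng/L

Overall dilution factor = 5 × 2 × 19.97 × 3.003 × 25 × 10.01 = 1.50 × 10⁵.
124 mg/L / 1.50 × 10⁵ = 8.27 × 10⁻⁴ mg/L = 827 ng/L.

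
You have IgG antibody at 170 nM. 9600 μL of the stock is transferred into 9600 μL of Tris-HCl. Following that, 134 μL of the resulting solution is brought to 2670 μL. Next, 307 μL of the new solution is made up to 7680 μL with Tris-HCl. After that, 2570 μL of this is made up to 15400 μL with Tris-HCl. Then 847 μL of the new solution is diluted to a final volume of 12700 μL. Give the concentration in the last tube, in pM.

Overall dilution factor = 2 × 19.93 × 25.02 × 5.992 × 14.99 = 8.96 × 10⁴.
170 nM / 8.96 × 10⁴ = 1.90 × 10⁻³ nM = 1.90 pM.

1.90 pM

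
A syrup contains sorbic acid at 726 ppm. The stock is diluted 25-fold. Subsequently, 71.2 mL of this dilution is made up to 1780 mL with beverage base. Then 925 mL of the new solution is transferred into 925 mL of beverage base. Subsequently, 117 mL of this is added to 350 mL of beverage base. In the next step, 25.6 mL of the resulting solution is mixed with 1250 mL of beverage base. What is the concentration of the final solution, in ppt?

Overall dilution factor = 25 × 25 × 2 × 3.991 × 49.83 = 2.49 × 10⁵.
726 ppm / 2.49 × 10⁵ = 2.92 × 10⁻³ ppm = 2920 ppt.

2920 ppt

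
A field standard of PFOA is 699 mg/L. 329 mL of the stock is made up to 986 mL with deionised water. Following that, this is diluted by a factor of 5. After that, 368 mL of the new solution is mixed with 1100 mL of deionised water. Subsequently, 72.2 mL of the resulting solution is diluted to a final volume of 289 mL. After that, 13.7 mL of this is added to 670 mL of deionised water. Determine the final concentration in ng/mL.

Overall dilution factor = 2.997 × 5 × 3.989 × 4.003 × 49.91 = 1.19 × 10⁴.
699 mg/L / 1.19 × 10⁴ = 0.0585 mg/L = 58.5 ng/mL.

58.5 ng/mL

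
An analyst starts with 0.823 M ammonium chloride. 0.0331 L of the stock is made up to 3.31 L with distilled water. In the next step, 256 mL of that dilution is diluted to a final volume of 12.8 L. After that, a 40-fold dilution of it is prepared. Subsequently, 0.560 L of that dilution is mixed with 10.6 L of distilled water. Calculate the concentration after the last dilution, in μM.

Overall dilution factor = 100 × 50 × 40 × 19.93 = 3.99 × 10⁶.
0.823 M / 3.99 × 10⁶ = 2.06 × 10⁻⁷ M = 0.206 μM.

0.206 μM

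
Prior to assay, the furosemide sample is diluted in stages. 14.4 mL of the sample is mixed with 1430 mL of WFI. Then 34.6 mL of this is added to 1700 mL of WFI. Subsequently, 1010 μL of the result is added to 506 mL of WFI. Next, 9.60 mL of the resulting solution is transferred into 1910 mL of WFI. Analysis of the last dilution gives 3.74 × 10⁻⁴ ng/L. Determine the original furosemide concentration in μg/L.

189 μg/L

Overall dilution factor = 100.3 × 50.13 × 502.0 × 200.0 = 5.05 × 10⁸.
Original = 3.74 × 10⁻⁴ ng/L × 5.05 × 10⁸ = 1.89 × 10⁵ ng/L = 189 μg/L.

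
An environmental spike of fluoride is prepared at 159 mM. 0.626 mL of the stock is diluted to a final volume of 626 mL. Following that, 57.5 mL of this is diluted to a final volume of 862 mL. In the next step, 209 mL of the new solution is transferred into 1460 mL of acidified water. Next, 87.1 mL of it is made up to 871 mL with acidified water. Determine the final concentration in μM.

Overall dilution factor = 1000 × 14.99 × 7.986 × 10 = 1.20 × 10⁶.
159 mM / 1.20 × 10⁶ = 1.33 × 10⁻⁴ mM = 0.133 μM.

0.133 μM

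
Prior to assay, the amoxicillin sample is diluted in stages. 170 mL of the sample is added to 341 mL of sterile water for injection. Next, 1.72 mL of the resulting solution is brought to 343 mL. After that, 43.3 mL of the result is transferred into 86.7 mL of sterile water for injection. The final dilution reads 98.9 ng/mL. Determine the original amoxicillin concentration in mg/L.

178 mg/L

Overall dilution factor = 3.006 × 199.4 × 3.002 = 1800.
Original = 98.9 ng/mL × 1800 = 1.78 × 10⁵ ng/mL = 178 mg/L.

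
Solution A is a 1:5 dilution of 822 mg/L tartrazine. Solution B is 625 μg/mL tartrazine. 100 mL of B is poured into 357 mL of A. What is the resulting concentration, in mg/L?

265 mg/L

C_A = 822 mg/L / 5 = 164 mg/L.
C_B = 625 μg/mL = 625 mg/L.
C_mix = (C_A·V_A + C_B·V_B)/(V_A + V_B) = (164×357 + 625×100) / 457.0 = 265 mg/L.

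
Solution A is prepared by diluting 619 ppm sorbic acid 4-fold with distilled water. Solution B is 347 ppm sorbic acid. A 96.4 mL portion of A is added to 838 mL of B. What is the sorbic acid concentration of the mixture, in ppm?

C_A = 619 ppm / 4 = 155 ppm.
C_mix = (C_A·V_A + C_B·V_B)/(V_A + V_B) = (155×96.4 + 347×838) / 934.4 = 327 ppm.

327 ppm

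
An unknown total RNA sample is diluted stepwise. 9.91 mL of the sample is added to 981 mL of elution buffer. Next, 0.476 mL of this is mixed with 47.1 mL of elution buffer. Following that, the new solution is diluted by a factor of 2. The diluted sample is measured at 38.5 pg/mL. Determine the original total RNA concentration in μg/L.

770 μg/L

Overall dilution factor = 99.99 × 99.95 × 2 = 2.00 × 10⁴.
Original = 38.5 pg/mL × 2.00 × 10⁴ = 7.70 × 10⁵ pg/mL = 770 μg/L.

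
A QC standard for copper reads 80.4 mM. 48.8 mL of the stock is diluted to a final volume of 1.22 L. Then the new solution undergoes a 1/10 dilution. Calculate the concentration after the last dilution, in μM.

322 μM

Overall dilution factor = 25 × 10 = 250.
80.4 mM / 250 = 0.322 mM = 322 μM.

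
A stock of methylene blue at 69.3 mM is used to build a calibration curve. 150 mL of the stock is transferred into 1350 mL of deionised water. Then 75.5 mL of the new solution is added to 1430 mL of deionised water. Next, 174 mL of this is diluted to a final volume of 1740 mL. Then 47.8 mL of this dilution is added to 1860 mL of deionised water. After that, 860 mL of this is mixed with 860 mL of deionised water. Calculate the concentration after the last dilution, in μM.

Overall dilution factor = 10 × 19.94 × 10 × 39.91 × 2 = 1.59 × 10⁵.
69.3 mM / 1.59 × 10⁵ = 4.35 × 10⁻⁴ mM = 0.435 μM.

0.435 μM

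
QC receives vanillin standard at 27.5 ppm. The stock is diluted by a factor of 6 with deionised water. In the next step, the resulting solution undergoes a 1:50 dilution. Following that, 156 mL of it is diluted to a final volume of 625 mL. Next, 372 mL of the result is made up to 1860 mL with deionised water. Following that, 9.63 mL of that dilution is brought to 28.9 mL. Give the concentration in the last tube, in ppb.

1.52 ppb

Overall dilution factor = 6 × 50 × 4.006 × 5 × 3.001 = 1.80 × 10⁴.
27.5 ppm / 1.80 × 10⁴ = 1.52 × 10⁻³ ppm = 1.52 ppb.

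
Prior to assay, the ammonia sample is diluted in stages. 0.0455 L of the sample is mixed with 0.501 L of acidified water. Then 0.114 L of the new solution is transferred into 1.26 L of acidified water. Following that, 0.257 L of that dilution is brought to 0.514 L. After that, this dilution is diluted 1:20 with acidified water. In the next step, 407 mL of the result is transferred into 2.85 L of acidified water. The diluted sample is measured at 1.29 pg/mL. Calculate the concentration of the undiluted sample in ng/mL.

Overall dilution factor = 12.01 × 12.05 × 2 × 20 × 8.002 = 4.63 × 10⁴.
Original = 1.29 pg/mL × 4.63 × 10⁴ = 5.98 × 10⁴ pg/mL = 59.8 ng/mL.

59.8 ng/mL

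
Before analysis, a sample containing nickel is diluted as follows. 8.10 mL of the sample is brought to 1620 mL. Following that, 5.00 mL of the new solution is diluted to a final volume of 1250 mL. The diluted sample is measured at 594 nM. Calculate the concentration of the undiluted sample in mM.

Overall dilution factor = 200 × 250 = 5.00 × 10⁴.
Original = 594 nM × 5.00 × 10⁴ = 2.97 × 10⁷ nM = 29.7 mM.

29.7 mM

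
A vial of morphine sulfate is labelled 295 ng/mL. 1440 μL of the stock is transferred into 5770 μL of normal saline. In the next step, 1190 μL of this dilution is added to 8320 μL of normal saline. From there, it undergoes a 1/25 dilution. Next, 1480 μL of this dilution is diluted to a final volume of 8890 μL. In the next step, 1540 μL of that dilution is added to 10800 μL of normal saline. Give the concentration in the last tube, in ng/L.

6.13 ng/L

Overall dilution factor = 5.007 × 7.992 × 25 × 6.007 × 8.013 = 4.81 × 10⁴.
295 ng/mL / 4.81 × 10⁴ = 6.13 × 10⁻³ ng/mL = 6.13 ng/L.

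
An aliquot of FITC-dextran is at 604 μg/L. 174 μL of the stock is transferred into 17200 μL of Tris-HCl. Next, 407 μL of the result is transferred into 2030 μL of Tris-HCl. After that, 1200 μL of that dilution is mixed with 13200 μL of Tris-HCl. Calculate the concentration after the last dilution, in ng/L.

84.2 ng/L

Overall dilution factor = 99.85 × 5.988 × 12 = 7175.
604 μg/L / 7175 = 0.0842 μg/L = 84.2 ng/L.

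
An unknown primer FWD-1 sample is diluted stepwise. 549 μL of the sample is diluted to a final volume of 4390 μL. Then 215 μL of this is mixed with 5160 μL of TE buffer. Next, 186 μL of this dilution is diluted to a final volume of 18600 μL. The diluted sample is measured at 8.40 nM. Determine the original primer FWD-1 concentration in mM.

Overall dilution factor = 7.996 × 25 × 100 = 2.00 × 10⁴.
Original = 8.40 nM × 2.00 × 10⁴ = 1.68 × 10⁵ nM = 0.168 mM.

0.168 mM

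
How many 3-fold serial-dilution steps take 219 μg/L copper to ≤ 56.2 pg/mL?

Need 3ⁿ ≥ 3897, so n ≥ log(3897)/log(3) = 7.53.
Minimum whole steps: n = 8.

8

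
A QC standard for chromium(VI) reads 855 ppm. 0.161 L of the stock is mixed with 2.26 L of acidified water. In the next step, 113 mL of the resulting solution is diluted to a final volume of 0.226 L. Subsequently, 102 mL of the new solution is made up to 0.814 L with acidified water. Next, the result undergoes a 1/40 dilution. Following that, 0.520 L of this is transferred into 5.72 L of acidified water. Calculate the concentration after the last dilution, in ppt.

7420 ppt

Overall dilution factor = 15.04 × 2 × 7.980 × 40 × 12 = 1.15 × 10⁵.
855 ppm / 1.15 × 10⁵ = 7.42 × 10⁻³ ppm = 7420 ppt.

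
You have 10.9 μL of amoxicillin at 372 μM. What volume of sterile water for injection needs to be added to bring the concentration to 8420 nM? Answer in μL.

8420 nM = 8.42 μM.
V₂ = C₁V₁/C₂ = 372 × 10.9 / 8.42 = 482 μL.
Diluent to add = V₂ − V₁ = 482 − 10.9 = 471 μL.

471 μL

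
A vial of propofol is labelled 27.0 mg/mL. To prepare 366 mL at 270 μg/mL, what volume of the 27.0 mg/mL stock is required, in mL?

270 μg/mL = 0.270 mg/mL.
V₁ = C₂V₂/C₁ = 0.270 × 366 / 27.0 = 3.66 mL.

3.66 mL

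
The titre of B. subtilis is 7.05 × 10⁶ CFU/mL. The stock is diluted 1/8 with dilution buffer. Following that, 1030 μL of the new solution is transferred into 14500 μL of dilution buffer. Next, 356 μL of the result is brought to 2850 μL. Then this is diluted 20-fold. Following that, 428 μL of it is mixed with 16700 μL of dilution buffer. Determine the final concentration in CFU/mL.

Overall dilution factor = 8 × 15.08 × 8.006 × 20 × 40.02 = 7.73 × 10⁵.
7.05 × 10⁶ CFU/mL / 7.73 × 10⁵ = 9.12 CFU/mL.

9.12 CFU/mL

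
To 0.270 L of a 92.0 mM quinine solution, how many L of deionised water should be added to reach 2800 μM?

2800 μM = 2.80 mM.
V₂ = C₁V₁/C₂ = 92.0 × 0.270 / 2.80 = 8.87 L.
Diluent to add = V₂ − V₁ = 8.87 − 0.270 = 8.60 L.

8.60 L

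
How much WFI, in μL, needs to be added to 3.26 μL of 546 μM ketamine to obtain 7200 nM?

244 μL

7200 nM = 7.20 μM.
V₂ = C₁V₁/C₂ = 546 × 3.26 / 7.20 = 247 μL.
Diluent to add = V₂ − V₁ = 247 − 3.26 = 244 μL.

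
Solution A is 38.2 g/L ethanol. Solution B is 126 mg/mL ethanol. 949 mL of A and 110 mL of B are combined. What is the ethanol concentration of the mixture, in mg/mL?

C_B = 126 mg/mL = 126 g/L.
C_mix = (C_A·V_A + C_B·V_B)/(V_A + V_B) = (38.2×949 + 126×110) / 1059 = 47.3 g/L = 47.3 mg/mL.

47.3 mg/mL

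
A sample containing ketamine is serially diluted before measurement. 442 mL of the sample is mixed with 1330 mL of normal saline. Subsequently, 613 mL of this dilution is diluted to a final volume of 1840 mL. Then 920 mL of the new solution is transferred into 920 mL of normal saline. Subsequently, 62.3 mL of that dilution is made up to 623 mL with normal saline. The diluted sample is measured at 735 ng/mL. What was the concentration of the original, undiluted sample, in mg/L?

177 mg/L

Overall dilution factor = 4.009 × 3.002 × 2 × 10 = 241.
Original = 735 ng/mL × 241 = 1.77 × 10⁵ ng/mL = 177 mg/L.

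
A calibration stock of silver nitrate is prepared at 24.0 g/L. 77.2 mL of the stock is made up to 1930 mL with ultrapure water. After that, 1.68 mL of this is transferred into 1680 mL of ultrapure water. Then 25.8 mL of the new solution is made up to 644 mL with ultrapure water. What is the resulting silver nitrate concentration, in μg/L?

38.4 μg/L

Overall dilution factor = 25 × 1001 × 24.96 = 6.25 × 10⁵.
24.0 g/L / 6.25 × 10⁵ = 3.84 × 10⁻⁵ g/L = 38.4 μg/L.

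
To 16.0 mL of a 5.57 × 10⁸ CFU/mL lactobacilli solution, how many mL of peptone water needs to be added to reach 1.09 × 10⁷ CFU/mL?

802 mL

V₂ = C₁V₁/C₂ = 5.57 × 10⁸ × 16.0 / 1.09 × 10⁷ = 818 mL.
Diluent to add = V₂ − V₁ = 818 − 16.0 = 802 mL.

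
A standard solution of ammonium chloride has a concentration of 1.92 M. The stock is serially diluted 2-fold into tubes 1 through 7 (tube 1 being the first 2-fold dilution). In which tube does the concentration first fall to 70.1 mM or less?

tube 5

Tube n has concentration 1.92 M / 2ⁿ.
Need 2ⁿ ≥ 1.92 M / 70.1 mM = 27.4, so n ≥ 4.78.
First such tube: n = 5.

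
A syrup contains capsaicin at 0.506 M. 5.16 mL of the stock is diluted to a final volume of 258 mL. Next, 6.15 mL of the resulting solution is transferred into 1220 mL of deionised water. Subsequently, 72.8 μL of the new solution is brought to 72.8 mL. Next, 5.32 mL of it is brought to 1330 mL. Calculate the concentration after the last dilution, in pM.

203 pM

Overall dilution factor = 50 × 199.4 × 1000 × 250 = 2.49 × 10⁹.
0.506 M / 2.49 × 10⁹ = 2.03 × 10⁻¹⁰ M = 203 pM.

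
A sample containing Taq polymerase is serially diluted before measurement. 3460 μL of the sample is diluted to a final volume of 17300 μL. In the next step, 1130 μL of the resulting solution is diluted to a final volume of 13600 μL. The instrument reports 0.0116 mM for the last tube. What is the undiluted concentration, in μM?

698 μM

Overall dilution factor = 5 × 12.04 = 60.2.
Original = 0.0116 mM × 60.2 = 0.698 mM = 698 μM.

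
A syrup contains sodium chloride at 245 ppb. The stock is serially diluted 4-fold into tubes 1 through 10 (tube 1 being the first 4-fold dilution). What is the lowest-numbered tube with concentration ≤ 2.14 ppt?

tube 9

Tube n has concentration 245 ppb / 4ⁿ.
Need 4ⁿ ≥ 245 ppb / 2.14 ppt = 1.14 × 10⁵, so n ≥ 8.40.
First such tube: n = 9.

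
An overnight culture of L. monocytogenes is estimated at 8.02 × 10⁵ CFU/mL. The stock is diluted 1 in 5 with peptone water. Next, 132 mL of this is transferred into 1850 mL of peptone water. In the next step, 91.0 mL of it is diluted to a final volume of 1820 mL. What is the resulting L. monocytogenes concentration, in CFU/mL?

Overall dilution factor = 5 × 15.02 × 20 = 1502.
8.02 × 10⁵ CFU/mL / 1502 = 534 CFU/mL.

534 CFU/mL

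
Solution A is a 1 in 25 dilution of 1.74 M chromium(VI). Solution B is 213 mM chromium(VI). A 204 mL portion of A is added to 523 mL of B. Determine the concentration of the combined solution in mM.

C_A = 1.74 M / 25 = 0.0696 M.
C_B = 213 mM = 0.213 M.
C_mix = (C_A·V_A + C_B·V_B)/(V_A + V_B) = (0.0696×204 + 0.213×523) / 727.0 = 0.173 M = 173 mM.

173 mM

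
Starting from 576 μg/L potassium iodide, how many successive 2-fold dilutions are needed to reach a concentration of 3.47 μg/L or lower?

8

Need 2ⁿ ≥ 166, so n ≥ log(166)/log(2) = 7.37.
Minimum whole steps: n = 8.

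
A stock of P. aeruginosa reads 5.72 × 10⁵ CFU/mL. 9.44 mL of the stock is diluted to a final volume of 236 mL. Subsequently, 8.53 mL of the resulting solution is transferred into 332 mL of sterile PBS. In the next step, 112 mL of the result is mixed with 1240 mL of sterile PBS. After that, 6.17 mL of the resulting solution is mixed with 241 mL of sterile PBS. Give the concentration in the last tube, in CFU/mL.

Overall dilution factor = 25 × 39.92 × 12.07 × 40.06 = 4.83 × 10⁵.
5.72 × 10⁵ CFU/mL / 4.83 × 10⁵ = 1.19 CFU/mL.

1.19 CFU/mL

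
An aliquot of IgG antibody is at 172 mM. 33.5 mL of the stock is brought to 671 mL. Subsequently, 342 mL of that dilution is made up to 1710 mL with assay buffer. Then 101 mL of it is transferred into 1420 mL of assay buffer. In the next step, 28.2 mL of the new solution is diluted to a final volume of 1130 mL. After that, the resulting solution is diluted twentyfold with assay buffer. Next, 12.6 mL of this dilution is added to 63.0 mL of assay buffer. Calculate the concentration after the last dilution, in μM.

0.0237 μM

Overall dilution factor = 20.03 × 5 × 15.06 × 40.07 × 20 × 6 = 7.25 × 10⁶.
172 mM / 7.25 × 10⁶ = 2.37 × 10⁻⁵ mM = 0.0237 μM.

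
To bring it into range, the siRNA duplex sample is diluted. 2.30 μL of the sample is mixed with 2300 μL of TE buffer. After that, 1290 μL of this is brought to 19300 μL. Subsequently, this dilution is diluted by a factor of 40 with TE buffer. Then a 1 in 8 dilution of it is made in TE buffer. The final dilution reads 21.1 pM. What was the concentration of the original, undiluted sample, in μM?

101 μM

Overall dilution factor = 1001 × 14.96 × 40 × 8 = 4.79 × 10⁶.
Original = 21.1 pM × 4.79 × 10⁶ = 1.01 × 10⁸ pM = 101 μM.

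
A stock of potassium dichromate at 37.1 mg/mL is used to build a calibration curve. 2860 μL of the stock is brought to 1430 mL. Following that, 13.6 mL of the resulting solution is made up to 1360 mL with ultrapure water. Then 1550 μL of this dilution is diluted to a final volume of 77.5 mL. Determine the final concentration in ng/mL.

Overall dilution factor = 500 × 100 × 50 = 2.50 × 10⁶.
37.1 mg/mL / 2.50 × 10⁶ = 1.48 × 10⁻⁵ mg/mL = 14.8 ng/mL.

14.8 ng/mL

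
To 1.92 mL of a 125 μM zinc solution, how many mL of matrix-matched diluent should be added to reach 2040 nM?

2040 nM = 2.04 μM.
V₂ = C₁V₁/C₂ = 125 × 1.92 / 2.04 = 118 mL.
Diluent to add = V₂ − V₁ = 118 − 1.92 = 116 mL.

116 mL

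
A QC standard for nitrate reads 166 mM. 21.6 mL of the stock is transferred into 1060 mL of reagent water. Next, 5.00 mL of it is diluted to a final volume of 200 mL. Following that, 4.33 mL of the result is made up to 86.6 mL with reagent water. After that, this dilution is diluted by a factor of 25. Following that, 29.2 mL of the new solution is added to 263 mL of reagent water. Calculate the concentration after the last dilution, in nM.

16.6 nM

Overall dilution factor = 50.07 × 40 × 20 × 25 × 10.01 = 1.00 × 10⁷.
166 mM / 1.00 × 10⁷ = 1.66 × 10⁻⁵ mM = 16.6 nM.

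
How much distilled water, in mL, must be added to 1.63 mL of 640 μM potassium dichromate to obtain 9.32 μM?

V₂ = C₁V₁/C₂ = 640 × 1.63 / 9.32 = 112 mL.
Diluent to add = V₂ − V₁ = 112 − 1.63 = 110 mL.

110 mL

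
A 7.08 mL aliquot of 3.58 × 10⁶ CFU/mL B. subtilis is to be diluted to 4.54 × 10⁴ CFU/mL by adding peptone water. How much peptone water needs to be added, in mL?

551 mL

V₂ = C₁V₁/C₂ = 3.58 × 10⁶ × 7.08 / 4.54 × 10⁴ = 558 mL.
Diluent to add = V₂ − V₁ = 558 − 7.08 = 551 mL.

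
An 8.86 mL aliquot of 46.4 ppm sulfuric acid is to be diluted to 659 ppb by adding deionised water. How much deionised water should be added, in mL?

659 ppb = 0.659 ppm.
V₂ = C₁V₁/C₂ = 46.4 × 8.86 / 0.659 = 624 mL.
Diluent to add = V₂ − V₁ = 624 − 8.86 = 615 mL.

615 mL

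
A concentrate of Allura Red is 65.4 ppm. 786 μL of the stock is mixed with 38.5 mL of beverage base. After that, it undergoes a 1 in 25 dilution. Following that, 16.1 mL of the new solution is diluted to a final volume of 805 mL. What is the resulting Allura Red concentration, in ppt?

Overall dilution factor = 49.98 × 25 × 50 = 6.25 × 10⁴.
65.4 ppm / 6.25 × 10⁴ = 1.05 × 10⁻³ ppm = 1050 ppt.

1050 ppt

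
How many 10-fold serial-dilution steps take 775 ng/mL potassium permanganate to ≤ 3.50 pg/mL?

Need 10ⁿ ≥ 2.21 × 10⁵, so n ≥ log(2.21 × 10⁵)/log(10) = 5.35.
Minimum whole steps: n = 6.

6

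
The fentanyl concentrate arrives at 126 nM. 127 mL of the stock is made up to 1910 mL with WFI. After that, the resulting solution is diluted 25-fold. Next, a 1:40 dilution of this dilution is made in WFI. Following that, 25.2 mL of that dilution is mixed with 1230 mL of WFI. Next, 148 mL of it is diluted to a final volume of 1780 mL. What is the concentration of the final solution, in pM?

0.0140 pM

Overall dilution factor = 15.04 × 25 × 40 × 49.81 × 12.03 = 9.01 × 10⁶.
126 nM / 9.01 × 10⁶ = 1.40 × 10⁻⁵ nM = 0.0140 pM.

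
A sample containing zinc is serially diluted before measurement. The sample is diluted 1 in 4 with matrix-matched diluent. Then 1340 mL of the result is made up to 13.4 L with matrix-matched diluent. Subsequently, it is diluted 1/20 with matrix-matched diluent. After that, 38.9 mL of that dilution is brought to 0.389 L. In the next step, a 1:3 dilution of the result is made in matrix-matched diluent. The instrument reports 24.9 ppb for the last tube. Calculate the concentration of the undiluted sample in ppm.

Overall dilution factor = 4 × 10 × 20 × 10 × 3 = 2.40 × 10⁴.
Original = 24.9 ppb × 2.40 × 10⁴ = 5.98 × 10⁵ ppb = 598 ppm.

598 ppm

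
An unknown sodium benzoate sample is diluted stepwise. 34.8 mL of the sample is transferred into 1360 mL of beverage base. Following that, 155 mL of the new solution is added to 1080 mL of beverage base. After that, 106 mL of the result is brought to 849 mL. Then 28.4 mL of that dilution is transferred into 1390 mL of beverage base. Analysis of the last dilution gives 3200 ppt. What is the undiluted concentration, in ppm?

Overall dilution factor = 40.08 × 7.968 × 8.009 × 49.94 = 1.28 × 10⁵.
Original = 3200 ppt × 1.28 × 10⁵ = 4.09 × 10⁸ ppt = 409 ppm.

409 ppm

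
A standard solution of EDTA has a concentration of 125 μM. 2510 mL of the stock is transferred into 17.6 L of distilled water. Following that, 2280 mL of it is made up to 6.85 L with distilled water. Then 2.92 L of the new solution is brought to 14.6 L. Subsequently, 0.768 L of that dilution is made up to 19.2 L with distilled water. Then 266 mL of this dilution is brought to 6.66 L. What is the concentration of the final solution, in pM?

Overall dilution factor = 8.012 × 3.004 × 5 × 25 × 25.04 = 7.53 × 10⁴.
125 μM / 7.53 × 10⁴ = 1.66 × 10⁻³ μM = 1660 pM.

1660 pM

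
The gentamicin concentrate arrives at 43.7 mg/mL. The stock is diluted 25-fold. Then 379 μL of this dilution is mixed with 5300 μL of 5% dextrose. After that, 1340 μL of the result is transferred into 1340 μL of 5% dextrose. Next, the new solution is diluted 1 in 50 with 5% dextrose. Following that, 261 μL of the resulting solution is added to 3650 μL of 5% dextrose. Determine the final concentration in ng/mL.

Overall dilution factor = 25 × 14.98 × 2 × 50 × 14.98 = 5.61 × 10⁵.
43.7 mg/mL / 5.61 × 10⁵ = 7.79 × 10⁻⁵ mg/mL = 77.9 ng/mL.

77.9 ng/mL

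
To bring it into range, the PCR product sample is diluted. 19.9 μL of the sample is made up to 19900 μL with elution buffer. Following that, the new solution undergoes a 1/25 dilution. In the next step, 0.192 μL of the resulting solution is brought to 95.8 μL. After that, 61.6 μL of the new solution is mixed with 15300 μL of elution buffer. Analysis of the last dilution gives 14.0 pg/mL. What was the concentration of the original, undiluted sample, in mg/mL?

Overall dilution factor = 1000 × 25 × 499.0 × 249.4 = 3.11 × 10⁹.
Original = 14.0 pg/mL × 3.11 × 10⁹ = 4.35 × 10¹⁰ pg/mL = 43.5 mg/mL.

43.5 mg/mL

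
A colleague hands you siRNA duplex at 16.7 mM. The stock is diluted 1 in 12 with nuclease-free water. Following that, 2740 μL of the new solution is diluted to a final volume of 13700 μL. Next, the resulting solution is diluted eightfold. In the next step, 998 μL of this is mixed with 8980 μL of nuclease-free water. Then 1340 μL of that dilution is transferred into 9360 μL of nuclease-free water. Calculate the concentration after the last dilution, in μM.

Overall dilution factor = 12 × 5 × 8 × 9.998 × 7.985 = 3.83 × 10⁴.
16.7 mM / 3.83 × 10⁴ = 4.36 × 10⁻⁴ mM = 0.436 μM.

0.436 μM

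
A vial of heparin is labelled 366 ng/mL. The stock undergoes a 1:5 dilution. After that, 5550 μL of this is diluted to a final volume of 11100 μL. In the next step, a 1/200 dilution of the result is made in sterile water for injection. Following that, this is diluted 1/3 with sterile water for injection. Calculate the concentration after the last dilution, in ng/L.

61.0 ng/L

Overall dilution factor = 5 × 2 × 200 × 3 = 6000.
366 ng/mL / 6000 = 0.0610 ng/mL = 61.0 ng/L.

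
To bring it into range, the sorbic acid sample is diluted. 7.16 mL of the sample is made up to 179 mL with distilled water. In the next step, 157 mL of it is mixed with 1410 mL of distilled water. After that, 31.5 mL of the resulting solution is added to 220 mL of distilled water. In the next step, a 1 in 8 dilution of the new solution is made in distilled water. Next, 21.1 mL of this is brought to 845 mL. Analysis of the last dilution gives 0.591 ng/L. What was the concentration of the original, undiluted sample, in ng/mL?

Overall dilution factor = 25 × 9.981 × 7.984 × 8 × 40.05 = 6.38 × 10⁵.
Original = 0.591 ng/L × 6.38 × 10⁵ = 3.77 × 10⁵ ng/L = 377 ng/mL.

377 ng/mL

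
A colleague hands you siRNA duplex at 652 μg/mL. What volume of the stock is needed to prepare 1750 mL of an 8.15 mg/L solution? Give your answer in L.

8.15 mg/L = 8.15 μg/mL.
V₁ = C₂V₂/C₁ = 8.15 × 1750 / 652 = 21.9 mL = 0.0219 L.

0.0219 L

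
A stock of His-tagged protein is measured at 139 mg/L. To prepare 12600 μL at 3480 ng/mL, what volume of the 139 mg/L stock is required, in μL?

315 μL

3480 ng/mL = 3.48 mg/L.
V₁ = C₂V₂/C₁ = 3.48 × 12600 / 139 = 315 μL.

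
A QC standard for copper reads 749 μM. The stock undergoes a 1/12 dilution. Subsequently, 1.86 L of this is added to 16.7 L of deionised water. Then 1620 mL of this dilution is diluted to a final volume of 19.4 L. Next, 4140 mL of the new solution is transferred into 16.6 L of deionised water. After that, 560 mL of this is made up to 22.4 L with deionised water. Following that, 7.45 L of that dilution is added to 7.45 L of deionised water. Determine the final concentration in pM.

Overall dilution factor = 12 × 9.978 × 11.98 × 5.010 × 40 × 2 = 5.75 × 10⁵.
749 μM / 5.75 × 10⁵ = 1.30 × 10⁻³ μM = 1300 pM.

1300 pM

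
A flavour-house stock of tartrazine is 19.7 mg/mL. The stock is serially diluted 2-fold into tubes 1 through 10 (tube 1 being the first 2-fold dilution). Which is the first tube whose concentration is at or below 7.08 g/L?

tube 2

Tube n has concentration 19.7 mg/mL / 2ⁿ.
Need 2ⁿ ≥ 19.7 mg/mL / 7.08 g/L = 2.78, so n ≥ 1.48.
First such tube: n = 2.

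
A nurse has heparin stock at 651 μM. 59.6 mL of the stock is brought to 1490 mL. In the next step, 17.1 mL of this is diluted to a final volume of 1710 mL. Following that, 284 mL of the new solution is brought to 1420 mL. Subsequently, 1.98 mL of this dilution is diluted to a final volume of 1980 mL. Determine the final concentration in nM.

Overall dilution factor = 25 × 100 × 5 × 1000 = 1.25 × 10⁷.
651 μM / 1.25 × 10⁷ = 5.21 × 10⁻⁵ μM = 0.0521 nM.

0.0521 nM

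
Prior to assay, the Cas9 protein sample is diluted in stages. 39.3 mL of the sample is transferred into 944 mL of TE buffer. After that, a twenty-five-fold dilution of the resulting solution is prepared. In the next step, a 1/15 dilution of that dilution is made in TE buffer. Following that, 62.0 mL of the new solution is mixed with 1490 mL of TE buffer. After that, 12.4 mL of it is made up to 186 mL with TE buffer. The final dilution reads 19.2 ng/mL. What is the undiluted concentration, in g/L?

Overall dilution factor = 25.02 × 25 × 15 × 25.03 × 15 = 3.52 × 10⁶.
Original = 19.2 ng/mL × 3.52 × 10⁶ = 6.76 × 10⁷ ng/mL = 67.6 g/L.

67.6 g/L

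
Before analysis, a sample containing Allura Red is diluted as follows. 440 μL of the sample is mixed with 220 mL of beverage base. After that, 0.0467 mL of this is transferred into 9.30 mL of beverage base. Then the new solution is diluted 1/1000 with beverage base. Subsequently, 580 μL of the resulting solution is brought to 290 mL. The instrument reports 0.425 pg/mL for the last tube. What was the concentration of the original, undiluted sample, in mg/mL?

Overall dilution factor = 501 × 200.1 × 1000 × 500 = 5.01 × 10¹⁰.
Original = 0.425 pg/mL × 5.01 × 10¹⁰ = 2.13 × 10¹⁰ pg/mL = 21.3 mg/mL.

21.3 mg/mL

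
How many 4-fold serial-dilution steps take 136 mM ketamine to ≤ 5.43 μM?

Need 4ⁿ ≥ 2.50 × 10⁴, so n ≥ log(2.50 × 10⁴)/log(4) = 7.31.
Minimum whole steps: n = 8.

8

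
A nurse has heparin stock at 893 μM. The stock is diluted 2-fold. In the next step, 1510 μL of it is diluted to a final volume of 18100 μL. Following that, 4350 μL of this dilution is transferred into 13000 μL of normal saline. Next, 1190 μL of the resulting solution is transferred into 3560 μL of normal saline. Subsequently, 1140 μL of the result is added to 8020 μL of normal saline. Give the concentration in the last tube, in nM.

Overall dilution factor = 2 × 11.99 × 3.989 × 3.992 × 8.035 = 3067.
893 μM / 3067 = 0.291 μM = 291 nM.

291 nM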